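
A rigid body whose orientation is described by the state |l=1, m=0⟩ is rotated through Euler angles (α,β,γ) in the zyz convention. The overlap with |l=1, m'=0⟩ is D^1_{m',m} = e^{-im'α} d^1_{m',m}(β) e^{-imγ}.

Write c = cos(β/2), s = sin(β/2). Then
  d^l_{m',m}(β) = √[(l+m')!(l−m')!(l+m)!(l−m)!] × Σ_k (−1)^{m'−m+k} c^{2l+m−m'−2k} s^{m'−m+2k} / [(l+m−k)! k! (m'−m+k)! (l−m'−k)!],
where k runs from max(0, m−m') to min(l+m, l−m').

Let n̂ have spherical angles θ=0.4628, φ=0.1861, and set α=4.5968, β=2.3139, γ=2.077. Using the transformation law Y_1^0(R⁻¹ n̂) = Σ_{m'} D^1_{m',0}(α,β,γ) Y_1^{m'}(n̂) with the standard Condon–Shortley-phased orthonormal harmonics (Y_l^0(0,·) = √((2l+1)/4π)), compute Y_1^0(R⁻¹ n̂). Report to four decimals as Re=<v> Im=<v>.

Re=-0.3435 Im=0.0000

Need the full column D^1_{m',0} for m'=−1..1 at α=4.5968, β=2.3139, γ=2.0770.
cos(β/2)=0.402134, sin(β/2)=0.915581
d^1_{-1,0}: single k=1 term ⇒ +0.520694;  D = -0.060053-0.517219i
d^1_{0,0}: k∈[0..1] ⇒ +0.161712 -0.838288 = -0.676577;  D = -0.676577+0.000000i
d^1_{1,0}: single k=0 term ⇒ -0.520694;  D = +0.060053-0.517219i
Y_1^{m'}(θ=0.4628,φ=0.1861) and Σ D·Y over m':
  (-0.0601-0.5172i)·(+0.1516-0.0285i)  (-0.6766+0.0000i)·(+0.4372+0.0000i)  (+0.0601-0.5172i)·(-0.1516-0.0285i)
Y_1^0(R⁻¹ n̂) = -0.343531+0.000000i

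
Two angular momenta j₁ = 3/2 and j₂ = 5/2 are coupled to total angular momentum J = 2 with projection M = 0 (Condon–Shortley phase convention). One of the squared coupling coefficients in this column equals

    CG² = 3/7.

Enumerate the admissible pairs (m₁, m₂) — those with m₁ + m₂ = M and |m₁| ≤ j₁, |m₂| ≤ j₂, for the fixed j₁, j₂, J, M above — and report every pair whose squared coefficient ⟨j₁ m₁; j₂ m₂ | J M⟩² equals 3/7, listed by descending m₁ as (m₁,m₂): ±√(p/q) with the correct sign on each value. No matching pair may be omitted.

(3/2,-3/2): +√(3/7); (-3/2,3/2): +√(3/7)

Admissible pairs with m₁+m₂ = M = 0: (-3/2,3/2), (-1/2,1/2), (1/2,-1/2), (3/2,-3/2)
  (m₁,m₂)=(3/2,-3/2): CG² = 3/7, CG = +√(3/7)   ← matches the target
  (m₁,m₂)=(1/2,-1/2): CG² = 1/14, CG = −√(1/14)
  (m₁,m₂)=(-1/2,1/2): CG² = 1/14, CG = −√(1/14)
  (m₁,m₂)=(-3/2,3/2): CG² = 3/7, CG = +√(3/7)   ← matches the target
Pairs with CG² = 3/7: (3/2,-3/2): +√(3/7); (-3/2,3/2): +√(3/7)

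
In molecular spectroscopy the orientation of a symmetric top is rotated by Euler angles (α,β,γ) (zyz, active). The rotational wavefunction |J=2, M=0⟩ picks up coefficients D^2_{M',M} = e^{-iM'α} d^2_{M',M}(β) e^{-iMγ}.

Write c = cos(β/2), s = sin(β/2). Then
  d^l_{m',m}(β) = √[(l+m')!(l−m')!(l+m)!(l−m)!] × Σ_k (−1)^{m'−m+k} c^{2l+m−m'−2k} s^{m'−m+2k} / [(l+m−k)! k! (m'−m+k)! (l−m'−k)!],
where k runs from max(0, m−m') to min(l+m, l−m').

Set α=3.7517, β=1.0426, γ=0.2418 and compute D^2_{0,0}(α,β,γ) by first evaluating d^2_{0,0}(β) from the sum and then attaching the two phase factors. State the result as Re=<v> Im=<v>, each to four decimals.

Re=-0.1190 Im=0.0000

First d^2_{0,0}(β=1.0426), then the phase factors e^{-i(0)α} and e^{-i(0)γ}:
c=cos(1.042600/2)=0.867173, s=sin(1.042600/2)=0.498008; N=√[2·2·2·2]=4.000000
k∈{0,1,2} keeps every argument non-negative
  k=0: (−1)^0·4.0000/(4)·0.8672^4·0.4980^0 = +0.565486
  k=1: (−1)^1·4.0000/(1)·0.8672^2·0.4980^2 = -0.746008
  k=2: (−1)^2·4.0000/(4)·0.8672^0·0.4980^4 = +0.061510
d^2_{0,0}(1.0426) = +0.565486 -0.746008 +0.061510 = -0.119012
D = (+1.000000+0.000000i)·(-0.119012)·(+1.000000+0.000000i) = -0.119012+0.000000i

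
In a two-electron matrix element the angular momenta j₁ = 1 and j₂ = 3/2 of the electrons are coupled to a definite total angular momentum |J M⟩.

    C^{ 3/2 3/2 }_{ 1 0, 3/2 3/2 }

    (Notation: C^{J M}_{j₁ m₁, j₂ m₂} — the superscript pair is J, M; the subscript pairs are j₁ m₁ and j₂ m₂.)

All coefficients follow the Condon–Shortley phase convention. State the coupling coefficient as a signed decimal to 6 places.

triangle: 1!*1!*2!/5! = 2/120
(j±m)!: 1!*1!*3!*0!*3!*0! = 36
prefactor² = (2J+1)*Δ*N² = 12/5
  k=1: −1/(1!*0!*0!*2!*1!*0!) = -1/2
Σ = -1/2  ⇒  CG² = 12/5*(-1/2)² = 3/5
CG = −√(3/5) = -0.774597

−√(3/5) = -0.774597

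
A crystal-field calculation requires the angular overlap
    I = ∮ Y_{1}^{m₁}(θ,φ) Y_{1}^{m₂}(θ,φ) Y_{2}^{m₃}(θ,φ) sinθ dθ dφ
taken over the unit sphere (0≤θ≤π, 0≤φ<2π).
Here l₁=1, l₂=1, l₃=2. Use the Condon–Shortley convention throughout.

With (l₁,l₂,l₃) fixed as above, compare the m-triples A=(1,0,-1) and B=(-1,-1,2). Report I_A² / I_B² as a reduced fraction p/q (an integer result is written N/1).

1/2

Shared (l₁,l₂,l₃)=(1,1,2): N and (l;000)² cancel in I_A²/I_B².
A: Δ = 0!·2!·2!/5! = 1/30; Racah Σ t=0..0: t=0:+1/2 = 1/2; ⇒ 3j(1 1 2; 1 0 -1)² = 1/10, sgn -1
B: Δ = 0!·2!·2!/5! = 1/30; Racah Σ t=0..0: t=0:+1/4 = 1/4; ⇒ 3j(1 1 2; -1 -1 2)² = 1/5, sgn +1
I_A²/I_B² = (1/10)/(1/5) = 1/2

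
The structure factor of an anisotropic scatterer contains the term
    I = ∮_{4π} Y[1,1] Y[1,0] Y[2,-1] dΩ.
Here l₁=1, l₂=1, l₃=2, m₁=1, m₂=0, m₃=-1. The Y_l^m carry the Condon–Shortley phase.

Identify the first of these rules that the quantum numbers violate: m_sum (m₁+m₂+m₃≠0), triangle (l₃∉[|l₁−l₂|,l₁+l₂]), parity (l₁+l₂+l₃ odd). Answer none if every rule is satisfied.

azimuthal sum: 1 + 0 − 1 = 0  ✓
0 ≤ 2 ≤ 2 (triangle on l)  ✓
L = 1 + 1 + 2 = 4 (even)  ✓

none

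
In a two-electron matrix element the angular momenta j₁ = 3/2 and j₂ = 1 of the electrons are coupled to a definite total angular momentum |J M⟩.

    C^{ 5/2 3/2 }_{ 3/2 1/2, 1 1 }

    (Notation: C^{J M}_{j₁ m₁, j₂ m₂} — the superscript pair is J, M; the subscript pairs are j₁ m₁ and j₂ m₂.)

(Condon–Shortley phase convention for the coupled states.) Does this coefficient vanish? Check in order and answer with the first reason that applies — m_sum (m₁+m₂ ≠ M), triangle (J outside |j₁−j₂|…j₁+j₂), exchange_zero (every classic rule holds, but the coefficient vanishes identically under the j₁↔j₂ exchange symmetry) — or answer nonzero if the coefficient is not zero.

m-sum: m₁+m₂ = 1/2+1 = 3/2, M = 3/2  ✓
triangle: |j₁−j₂| = 1/2 ≤ J = 5/2 ≤ j₁+j₂ = 5/2  ✓
exchange: j₁≠j₂ or m₁≠m₂ — the exchange symmetry imposes no constraint here
value check: CG = +√(3/5) = +0.774597 ≠ 0

nonzero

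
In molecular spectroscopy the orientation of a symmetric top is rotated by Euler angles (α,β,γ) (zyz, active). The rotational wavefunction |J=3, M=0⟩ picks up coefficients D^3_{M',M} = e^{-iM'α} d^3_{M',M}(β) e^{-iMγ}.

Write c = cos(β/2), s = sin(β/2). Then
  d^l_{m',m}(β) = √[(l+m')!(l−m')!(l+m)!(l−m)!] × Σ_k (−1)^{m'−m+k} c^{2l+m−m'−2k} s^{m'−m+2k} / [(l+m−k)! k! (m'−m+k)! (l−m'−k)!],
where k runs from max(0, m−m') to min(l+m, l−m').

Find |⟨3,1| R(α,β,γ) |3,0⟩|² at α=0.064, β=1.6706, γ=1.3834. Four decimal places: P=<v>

P=0.1677

D^3_{1,0}(0.0640,1.6706,1.3834) = e^{-i·1·0.0640}·d^3_{1,0}(1.6706)·e^{-i·0·1.3834}. Compute d first:
With c≡cos(β/2)=0.670955 and s≡sin(β/2)=0.741498, N=[24·2·6·6]^{1/2}=41.569219
k∈{0,1,2} keeps every argument non-negative
  k=0: (−1)^1·41.5692/(12)·0.6710^5·0.7415^1 = -0.349276
  k=1: (−1)^2·41.5692/(4)·0.6710^3·0.7415^3 = +1.279741
  k=2: (−1)^3·41.5692/(12)·0.6710^1·0.7415^5 = -0.520995
d^3_{1,0}(1.6706) = -0.349276 +1.279741 -0.520995 = +0.409471
|D^3_{1,0}|² = |d^3_{1,0}(β)|² = (+0.409471)² = 0.167666 (the z-rotation phases have unit modulus)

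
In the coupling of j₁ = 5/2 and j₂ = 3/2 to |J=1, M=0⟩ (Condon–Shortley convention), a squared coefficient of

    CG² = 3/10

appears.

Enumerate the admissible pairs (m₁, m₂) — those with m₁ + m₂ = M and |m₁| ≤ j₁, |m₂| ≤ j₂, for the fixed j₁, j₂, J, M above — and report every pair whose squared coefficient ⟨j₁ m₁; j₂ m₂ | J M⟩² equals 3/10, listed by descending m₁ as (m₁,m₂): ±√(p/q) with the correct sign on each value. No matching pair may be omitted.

Admissible pairs with m₁+m₂ = M = 0: (-3/2,3/2), (-1/2,1/2), (1/2,-1/2), (3/2,-3/2)
  (m₁,m₂)=(3/2,-3/2): CG² = 1/5, CG = +√(1/5)
  (m₁,m₂)=(1/2,-1/2): CG² = 3/10, CG = −√(3/10)   ← matches the target
  (m₁,m₂)=(-1/2,1/2): CG² = 3/10, CG = +√(3/10)   ← matches the target
  (m₁,m₂)=(-3/2,3/2): CG² = 1/5, CG = −√(1/5)
Pairs with CG² = 3/10: (1/2,-1/2): −√(3/10); (-1/2,1/2): +√(3/10)

(1/2,-1/2): −√(3/10); (-1/2,1/2): +√(3/10)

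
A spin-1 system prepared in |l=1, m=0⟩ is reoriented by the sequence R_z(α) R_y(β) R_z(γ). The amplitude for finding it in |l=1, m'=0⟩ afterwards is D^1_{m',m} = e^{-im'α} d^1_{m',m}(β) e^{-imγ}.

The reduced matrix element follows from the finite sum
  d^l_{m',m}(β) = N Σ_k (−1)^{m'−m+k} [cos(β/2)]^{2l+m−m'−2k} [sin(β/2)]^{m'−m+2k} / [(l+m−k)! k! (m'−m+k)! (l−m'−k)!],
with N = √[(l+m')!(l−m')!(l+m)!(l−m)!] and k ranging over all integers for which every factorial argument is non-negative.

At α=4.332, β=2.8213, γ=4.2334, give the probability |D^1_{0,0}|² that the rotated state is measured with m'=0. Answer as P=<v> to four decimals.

P=0.9009

First d^1_{0,0}(β=2.8213), then the phase factors e^{-i(0)α} and e^{-i(0)γ}:
Half-angle: c=0.159463, s=0.987204. N=√(1·1·1·1)=1.000000
k∈{0,1} keeps every argument non-negative
  k=0: (−1)^0·1.0000/(1)·0.1595^2·0.9872^0 = +0.025428
  k=1: (−1)^1·1.0000/(1)·0.1595^0·0.9872^2 = -0.974572
d^1_{0,0}(2.8213) = +0.025428 -0.974572 = -0.949143
|D^1_{0,0}|² = |d^1_{0,0}(β)|² = (-0.949143)² = 0.900873 (the z-rotation phases have unit modulus)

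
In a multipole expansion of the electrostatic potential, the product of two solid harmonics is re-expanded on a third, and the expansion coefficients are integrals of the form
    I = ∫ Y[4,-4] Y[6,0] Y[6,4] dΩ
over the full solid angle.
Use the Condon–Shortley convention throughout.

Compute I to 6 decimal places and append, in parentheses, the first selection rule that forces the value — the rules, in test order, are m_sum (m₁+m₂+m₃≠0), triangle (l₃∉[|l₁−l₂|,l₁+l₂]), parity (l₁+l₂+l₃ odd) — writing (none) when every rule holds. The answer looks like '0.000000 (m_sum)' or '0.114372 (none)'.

0.141673 (none)

Rules hold: Σm=0, L=16 even, 2≤6≤10.
N = 9·13·13 = 1521
Δ = 4!·4!·8!/17! = 1/15315300
Racah Σ t=0..4: t=0:+1/829440 t=1:−1/25920 t=2:+1/9216 t=3:−1/25920 t=4:+1/829440 = 7/207360
⇒ 3j(4 6 6; 0 0 0)² = 28/2431, sgn +1
Racah Σ t=4..4: t=4:+1/829440 = 1/829440
⇒ 3j(4 6 6; -4 0 4)² = 35/2431, sgn +1
4πI² = N·(3j₀)²·(3jₘ)² = 8820/34969
I = +1·√(0.252223/4π) = 0.14167322
No selection rule forces the value: the integral is nonzero (none).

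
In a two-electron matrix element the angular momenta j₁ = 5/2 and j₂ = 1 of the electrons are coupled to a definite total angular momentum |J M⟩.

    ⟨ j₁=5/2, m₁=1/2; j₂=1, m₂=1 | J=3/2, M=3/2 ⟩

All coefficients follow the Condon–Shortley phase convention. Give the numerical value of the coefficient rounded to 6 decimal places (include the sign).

√[4·2!3!0!/6! · 3!2!2!0!3!0!] = √(48/5)
  +(−1)^2/∏(2,0,0,0,3,0)! = 1/12  (running 1/12)
⟨..|..⟩ = √(48/5)·(1/12) = +0.258199

+√(1/15) = +0.258199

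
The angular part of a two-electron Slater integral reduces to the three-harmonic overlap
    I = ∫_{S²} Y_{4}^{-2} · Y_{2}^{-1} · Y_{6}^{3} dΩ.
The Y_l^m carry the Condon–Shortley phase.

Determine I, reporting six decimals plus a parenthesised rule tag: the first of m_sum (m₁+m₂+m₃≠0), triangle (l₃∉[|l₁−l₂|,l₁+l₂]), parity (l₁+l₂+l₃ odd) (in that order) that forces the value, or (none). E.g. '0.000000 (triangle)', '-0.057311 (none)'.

-0.252474 (none)

m-sum 0 ✓  L=12 even ✓  2≤6≤6 ✓
Π(2lᵢ+1) = 9×5×13 = 585
triangle coeff Δ(4,2,6) = 1/6435
Σ_t [0,0]: t=0:+1/2304 = 1/2304
(3j)²=5/143 [(4 2 6; 0 0 0)], sign=+1
Σ_t [0,0]: t=0:+1/8640 = 1/8640
(3j)²=28/715 [(4 2 6; -2 -1 3)], sign=-1
⇒ 4πI² = 1260/1573
I = (-1)√(1260/1573/(4π)) = -0.25247360
No selection rule forces the value: the integral is nonzero (none).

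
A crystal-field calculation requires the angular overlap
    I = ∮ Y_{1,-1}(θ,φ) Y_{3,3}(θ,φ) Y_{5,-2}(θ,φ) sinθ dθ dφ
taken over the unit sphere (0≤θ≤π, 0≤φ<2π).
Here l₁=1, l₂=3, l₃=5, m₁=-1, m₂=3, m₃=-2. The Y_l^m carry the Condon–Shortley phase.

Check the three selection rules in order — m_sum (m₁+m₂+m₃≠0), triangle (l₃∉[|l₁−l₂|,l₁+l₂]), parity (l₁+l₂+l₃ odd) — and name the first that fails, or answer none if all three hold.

Σmᵢ = 0  ✓
l₃∈[|l₁−l₂|,l₁+l₂]=[2,4] required, l₃=5 fails  ✗
Σlᵢ = 9 ⇒ odd

triangle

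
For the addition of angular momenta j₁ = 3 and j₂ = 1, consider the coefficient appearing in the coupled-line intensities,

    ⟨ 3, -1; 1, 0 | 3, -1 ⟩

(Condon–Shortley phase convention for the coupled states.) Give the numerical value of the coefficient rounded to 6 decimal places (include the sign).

-0.288675

√[7·1!5!1!/8! · 2!4!1!1!2!4!] = √(48)
  +(−1)^0/∏(0,1,4,1,1,0)! = 1/24  (running 1/24)
  +(−1)^1/∏(1,0,3,0,2,1)! = -1/12  (running -1/24)
⟨..|..⟩ = √(48)·(-1/24) = -0.288675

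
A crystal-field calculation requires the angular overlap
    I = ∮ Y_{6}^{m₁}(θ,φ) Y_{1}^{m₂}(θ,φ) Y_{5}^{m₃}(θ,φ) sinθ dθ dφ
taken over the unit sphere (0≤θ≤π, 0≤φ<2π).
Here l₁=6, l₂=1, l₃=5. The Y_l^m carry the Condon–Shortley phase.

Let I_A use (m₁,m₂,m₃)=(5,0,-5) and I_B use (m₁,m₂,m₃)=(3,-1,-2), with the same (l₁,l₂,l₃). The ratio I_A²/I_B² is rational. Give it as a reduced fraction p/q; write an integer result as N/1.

Shared (l₁,l₂,l₃)=(6,1,5): N and (l;000)² cancel in I_A²/I_B².
A: Δ = 2!·10!·0!/13! = 1/858; Racah Σ t=1..1: t=1:−1/3628800 = -1/3628800; ⇒ 3j(6 1 5; 5 0 -5)² = 1/78, sgn -1
B: Δ = 2!·10!·0!/13! = 1/858; Racah Σ t=0..0: t=0:+1/60480 = 1/60480; ⇒ 3j(6 1 5; 3 -1 -2)² = 6/143, sgn -1
I_A²/I_B² = (1/78)/(6/143) = 11/36

11/36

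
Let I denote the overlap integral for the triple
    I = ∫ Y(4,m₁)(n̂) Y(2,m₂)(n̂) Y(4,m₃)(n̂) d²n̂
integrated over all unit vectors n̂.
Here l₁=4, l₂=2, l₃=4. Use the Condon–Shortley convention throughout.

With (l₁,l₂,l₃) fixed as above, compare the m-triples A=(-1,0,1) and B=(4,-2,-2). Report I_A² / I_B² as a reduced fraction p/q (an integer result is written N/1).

289/168

l's match ⇒ only the (l;m) 3-j factors differ between A and B.
A: triangle coeff Δ(4,2,4) = 1/13860; Σ_t [0,2]: t=0:+1/480 t=1:−1/48 t=2:+1/144 = -17/1440; (3j)²=289/13860 [(4 2 4; -1 0 1)], sign=+1
B: triangle coeff Δ(4,2,4) = 1/13860; Σ_t [0,0]: t=0:+1/2880 = 1/2880; (3j)²=2/165 [(4 2 4; 4 -2 -2)], sign=+1
I_A²/I_B² = (289/13860)/(2/165) = 289/168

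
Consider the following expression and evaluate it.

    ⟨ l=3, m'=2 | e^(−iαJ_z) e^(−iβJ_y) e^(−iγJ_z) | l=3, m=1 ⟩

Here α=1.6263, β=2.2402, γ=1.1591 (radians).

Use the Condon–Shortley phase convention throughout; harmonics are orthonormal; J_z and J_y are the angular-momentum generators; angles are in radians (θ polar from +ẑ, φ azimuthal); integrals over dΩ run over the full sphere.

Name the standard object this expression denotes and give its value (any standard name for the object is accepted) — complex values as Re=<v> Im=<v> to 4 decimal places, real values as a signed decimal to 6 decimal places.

Wigner D-matrix element, Re=-0.0997 Im=0.3215

This is a Wigner D-matrix element — the rotation-matrix element ⟨l m'| R(α,β,γ) |l m⟩ in the angular-momentum basis.
First d^3_{2,1}(β=2.2402), then the phase factors e^{-i(2)α} and e^{-i(1)γ}:
With c≡cos(β/2)=0.435592 and s≡sin(β/2)=0.900144, N=[120·1·24·2]^{1/2}=75.894664
The bounds max(0,m−m')=0 and min(l+m,l−m')=1 give 2 terms
  k=0: (−1)^1·75.8947/(24)·0.4356^5·0.9001^1 = -0.044639
  k=1: (−1)^2·75.8947/(12)·0.4356^3·0.9001^3 = +0.381247
d^3_{2,1}(2.2402) = -0.044639 +0.381247 = +0.336609
D = (-0.993845+0.110780i)·(+0.336609)·(+0.400164-0.916443i) = -0.099696+0.321506i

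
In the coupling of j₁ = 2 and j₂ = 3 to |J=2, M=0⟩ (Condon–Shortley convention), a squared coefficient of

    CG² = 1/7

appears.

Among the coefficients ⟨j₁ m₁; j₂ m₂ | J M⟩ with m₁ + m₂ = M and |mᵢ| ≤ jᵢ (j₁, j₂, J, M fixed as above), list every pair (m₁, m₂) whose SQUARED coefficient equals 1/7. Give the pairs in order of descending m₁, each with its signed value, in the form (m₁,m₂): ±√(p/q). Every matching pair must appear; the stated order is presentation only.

(1,-1): −√(1/7); (-1,1): +√(1/7)

Admissible pairs with m₁+m₂ = M = 0: (-2,2), (-1,1), (0,0), (1,-1), (2,-2)
  (m₁,m₂)=(2,-2): CG² = 5/14, CG = +√(5/14)
  (m₁,m₂)=(1,-1): CG² = 1/7, CG = −√(1/7)   ← matches the target
  (m₁,m₂)=(0,0): CG² = 0/1, CG = 0
  (m₁,m₂)=(-1,1): CG² = 1/7, CG = +√(1/7)   ← matches the target
  (m₁,m₂)=(-2,2): CG² = 5/14, CG = −√(5/14)
Pairs with CG² = 1/7: (1,-1): −√(1/7); (-1,1): +√(1/7)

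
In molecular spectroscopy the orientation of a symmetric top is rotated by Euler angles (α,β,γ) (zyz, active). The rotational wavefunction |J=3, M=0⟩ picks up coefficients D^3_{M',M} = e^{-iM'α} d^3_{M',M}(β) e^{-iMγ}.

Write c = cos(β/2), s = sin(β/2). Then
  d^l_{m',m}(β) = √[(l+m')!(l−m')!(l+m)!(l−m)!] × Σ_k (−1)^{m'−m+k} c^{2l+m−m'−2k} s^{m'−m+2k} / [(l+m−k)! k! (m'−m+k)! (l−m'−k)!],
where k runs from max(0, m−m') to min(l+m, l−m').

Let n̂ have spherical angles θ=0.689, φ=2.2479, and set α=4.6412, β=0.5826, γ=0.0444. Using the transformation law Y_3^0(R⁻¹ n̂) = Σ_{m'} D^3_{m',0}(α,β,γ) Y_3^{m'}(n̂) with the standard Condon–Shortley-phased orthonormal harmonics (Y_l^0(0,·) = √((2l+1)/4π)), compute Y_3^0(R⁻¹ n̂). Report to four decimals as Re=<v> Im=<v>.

Re=-0.3254 Im=0.0000

Need the full column D^3_{m',0} for m'=−3..3 at α=4.6412, β=0.5826, γ=0.0444.
cos(β/2)=0.957871, sin(β/2)=0.287198
d^3_{-3,0}: single k=3 term ⇒ +0.093106;  D = +0.019734+0.090991i
d^3_{-2,0}: k∈[2..3] ⇒ +0.380322 -0.034190 = +0.346132;  D = -0.342629+0.049115i
d^3_{-1,0}: k∈[1..3] ⇒ +0.802246 -0.216360 +0.006483 = +0.592370;  D = -0.042135-0.590869i
d^3_{0,0}: k∈[0..3] ⇒ +0.772401 -0.624933 +0.056180 -0.000561 = +0.203088;  D = +0.203088+0.000000i
d^3_{1,0}: k∈[0..2] ⇒ -0.802246 +0.216360 -0.006483 = -0.592370;  D = +0.042135-0.590869i
d^3_{2,0}: k∈[0..1] ⇒ +0.380322 -0.034190 = +0.346132;  D = -0.342629-0.049115i
d^3_{3,0}: single k=0 term ⇒ -0.093106;  D = -0.019734+0.090991i
Y_3^{m'}(θ=0.689,φ=2.2479) and Σ D·Y over m':
  (+0.0197+0.0910i)·(+0.0960-0.0476i)  (-0.3426+0.0491i)·(-0.0685+0.3114i)  (-0.0421-0.5909i)·(-0.2548-0.3169i)  (+0.2031+0.0000i)·(-0.0060+0.0000i)  (+0.0421-0.5909i)·(+0.2548-0.3169i)  (-0.3426-0.0491i)·(-0.0685-0.3114i)  (-0.0197+0.0910i)·(-0.0960-0.0476i)
Y_3^0(R⁻¹ n̂) = -0.325444-0.000000i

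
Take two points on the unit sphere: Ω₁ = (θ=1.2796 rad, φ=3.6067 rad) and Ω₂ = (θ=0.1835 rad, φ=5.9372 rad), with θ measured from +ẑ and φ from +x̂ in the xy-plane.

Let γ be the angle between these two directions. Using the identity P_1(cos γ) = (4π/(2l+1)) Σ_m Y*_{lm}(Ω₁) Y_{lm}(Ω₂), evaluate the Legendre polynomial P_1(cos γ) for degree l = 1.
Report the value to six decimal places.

Addition theorem: P_1(cos γ) = (4π/3) Σ_m Y*_{lm}(Ω₁) Y_{lm}(Ω₂), m = −1…1:
  term(m=-1) = (-0.014369, -0.015127)   from Y*(Ω₁)=(-0.295794, -0.148437), Y(Ω₂)=(0.059307, 0.021379)
  term(m=+0) = (0.067389, 0.000000)   from Y*(Ω₁)=(0.140277, -0.000000), Y(Ω₂)=(0.480399, 0.000000)
  term(m=+1) = (-0.014369, 0.015127)   from Y*(Ω₁)=(0.295794, -0.148437), Y(Ω₂)=(-0.059307, 0.021379)
Total Σ_m = (0.038651, 0.000000). Multiply by 4.188790: (0.161899, 0.000000). P_1(cos γ) = 0.161899

0.161899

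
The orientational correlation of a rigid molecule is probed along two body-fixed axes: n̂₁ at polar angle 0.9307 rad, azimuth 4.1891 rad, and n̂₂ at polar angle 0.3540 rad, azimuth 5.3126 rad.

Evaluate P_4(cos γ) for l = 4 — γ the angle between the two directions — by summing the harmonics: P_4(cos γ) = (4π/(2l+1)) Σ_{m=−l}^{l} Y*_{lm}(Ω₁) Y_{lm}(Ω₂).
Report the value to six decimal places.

Summing Y*_{l m}(θ₁,φ₁)·Y_{l m}(θ₂,φ₂) over m ∈ [−4, 4]; prefactor 4π/(2·4+1) = 1.396263:
  [-4]  conj(Y_{4,-4})(Ω₁) = -0.09136 - 0.15870j ; Y_{4,-4}(Ω₂) = -0.00472 - 0.00431j ; Δ = -0.00025 + 0.00114j
  [-3]  conj(Y_{4,-3})(Ω₁) = 0.38570 + 0.00036j ; Y_{4,-3}(Ω₂) = -0.04762 + 0.01114j ; Δ = -0.01837 + 0.00428j
  [-2]  conj(Y_{4,-2})(Ω₁) = -0.16126 + 0.27890j ; Y_{4,-2}(Ω₂) = -0.07506 + 0.19332j ; Δ = -0.04181 - 0.05211j
  [-1]  conj(Y_{4,-1})(Ω₁) = 0.05695 + 0.09871j ; Y_{4,-1}(Ω₂) = 0.27445 + 0.40099j ; Δ = -0.02395 + 0.04993j
  [+0]  conj(Y_{4,0})(Ω₁) = -0.34359 + 0.00000j ; Y_{4,0}(Ω₂) = 0.39127 + 0.00000j ; Δ = -0.13443 + 0.00000j
  [+1]  conj(Y_{4,1})(Ω₁) = -0.05695 + 0.09871j ; Y_{4,1}(Ω₂) = -0.27445 + 0.40099j ; Δ = -0.02395 - 0.04993j
  [+2]  conj(Y_{4,2})(Ω₁) = -0.16126 - 0.27890j ; Y_{4,2}(Ω₂) = -0.07506 - 0.19332j ; Δ = -0.04181 + 0.05211j
  [+3]  conj(Y_{4,3})(Ω₁) = -0.38570 + 0.00036j ; Y_{4,3}(Ω₂) = 0.04762 + 0.01114j ; Δ = -0.01837 - 0.00428j
  [+4]  conj(Y_{4,4})(Ω₁) = -0.09136 + 0.15870j ; Y_{4,4}(Ω₂) = -0.00472 + 0.00431j ; Δ = -0.00025 - 0.00114j
Total Σ_m = -0.30321 + 0.00000j. Multiply by 1.396263: -0.42336 + 0.00000j. P_4(cos γ) = -0.423364

-0.423364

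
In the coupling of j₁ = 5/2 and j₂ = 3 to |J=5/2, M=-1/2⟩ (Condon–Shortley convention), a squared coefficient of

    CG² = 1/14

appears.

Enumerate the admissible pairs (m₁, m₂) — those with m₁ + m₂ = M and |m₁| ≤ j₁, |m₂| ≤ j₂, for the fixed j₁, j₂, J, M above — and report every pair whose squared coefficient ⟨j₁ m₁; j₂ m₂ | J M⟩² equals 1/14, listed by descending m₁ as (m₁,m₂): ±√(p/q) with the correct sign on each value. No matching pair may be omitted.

(3/2,-2): +√(1/14)

Admissible pairs with m₁+m₂ = M = -1/2: (-5/2,2), (-3/2,1), (-1/2,0), (1/2,-1), (3/2,-2), (5/2,-3)
  (m₁,m₂)=(5/2,-3): CG² = 5/21, CG = +√(5/21)
  (m₁,m₂)=(3/2,-2): CG² = 1/14, CG = +√(1/14)   ← matches the target
  (m₁,m₂)=(1/2,-1): CG² = 8/35, CG = −√(8/35)
  (m₁,m₂)=(-1/2,0): CG² = 8/105, CG = +√(8/105)
  (m₁,m₂)=(-3/2,1): CG² = 1/35, CG = +√(1/35)
  (m₁,m₂)=(-5/2,2): CG² = 5/14, CG = −√(5/14)
Pairs with CG² = 1/14: (3/2,-2): +√(1/14)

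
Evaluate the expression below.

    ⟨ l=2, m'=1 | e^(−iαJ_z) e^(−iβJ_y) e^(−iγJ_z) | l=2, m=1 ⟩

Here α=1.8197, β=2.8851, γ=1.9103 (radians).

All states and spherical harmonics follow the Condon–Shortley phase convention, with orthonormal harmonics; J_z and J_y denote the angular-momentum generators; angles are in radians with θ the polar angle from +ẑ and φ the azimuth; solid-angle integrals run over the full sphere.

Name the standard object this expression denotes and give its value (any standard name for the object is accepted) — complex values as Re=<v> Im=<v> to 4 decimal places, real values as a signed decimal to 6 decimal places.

Wigner D-matrix element, Re=0.0399 Im=-0.0266

This is a Wigner D-matrix element — the rotation-matrix element ⟨l m'| R(α,β,γ) |l m⟩ in the angular-momentum basis.
D^2_{1,1}(1.8197,2.8851,1.9103) = e^{-i·1·1.8197}·d^2_{1,1}(2.8851)·e^{-i·1·1.9103}. Compute d first:
Half-angle: c=0.127895, s=0.991788. N=√(6·1·6·1)=6.000000
k: max(0,(1)−(1))=0 … min(2+(1),2−(1))=1
  k=0: (−1)^0·6.0000/(6)·0.1279^4·0.9918^0 = +0.000268
  k=1: (−1)^1·6.0000/(2)·0.1279^2·0.9918^2 = -0.048269
d^2_{1,1}(2.8851) = +0.000268 -0.048269 = -0.048001
Phases: e^{-i·(1)·1.8197}=-0.246342-0.969183i, e^{-i·(1)·1.9103}=-0.333019-0.942920i ⇒ D=+0.039929-0.026642i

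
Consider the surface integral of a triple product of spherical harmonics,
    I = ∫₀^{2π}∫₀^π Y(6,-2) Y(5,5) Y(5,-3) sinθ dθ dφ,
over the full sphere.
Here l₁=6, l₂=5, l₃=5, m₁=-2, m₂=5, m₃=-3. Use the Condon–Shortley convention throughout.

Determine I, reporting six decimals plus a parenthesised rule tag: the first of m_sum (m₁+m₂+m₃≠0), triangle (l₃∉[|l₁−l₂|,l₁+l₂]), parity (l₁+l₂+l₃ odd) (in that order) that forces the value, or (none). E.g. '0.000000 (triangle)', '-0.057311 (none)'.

Rules hold: Σm=0, L=16 even, 1≤5≤11.
N = 13·11·11 = 1573
Δ = 6!·6!·4!/17! = 1/28588560
Racah Σ t=1..5: t=1:−1/345600 t=2:+1/13824 t=3:−1/5184 t=4:+1/13824 t=5:−1/345600 = -7/129600
⇒ 3j(6 5 5; 0 0 0)² = 80/7293, sgn +1
Racah Σ t=6..6: t=6:+1/829440 = 1/829440
⇒ 3j(6 5 5; -2 5 -3)² = 35/2431, sgn +1
4πI² = N·(3j₀)²·(3jₘ)² = 2800/11271
I = +1·√(0.248425/4π) = 0.14060244
No selection rule forces the value: the integral is nonzero (none).

0.140602 (none)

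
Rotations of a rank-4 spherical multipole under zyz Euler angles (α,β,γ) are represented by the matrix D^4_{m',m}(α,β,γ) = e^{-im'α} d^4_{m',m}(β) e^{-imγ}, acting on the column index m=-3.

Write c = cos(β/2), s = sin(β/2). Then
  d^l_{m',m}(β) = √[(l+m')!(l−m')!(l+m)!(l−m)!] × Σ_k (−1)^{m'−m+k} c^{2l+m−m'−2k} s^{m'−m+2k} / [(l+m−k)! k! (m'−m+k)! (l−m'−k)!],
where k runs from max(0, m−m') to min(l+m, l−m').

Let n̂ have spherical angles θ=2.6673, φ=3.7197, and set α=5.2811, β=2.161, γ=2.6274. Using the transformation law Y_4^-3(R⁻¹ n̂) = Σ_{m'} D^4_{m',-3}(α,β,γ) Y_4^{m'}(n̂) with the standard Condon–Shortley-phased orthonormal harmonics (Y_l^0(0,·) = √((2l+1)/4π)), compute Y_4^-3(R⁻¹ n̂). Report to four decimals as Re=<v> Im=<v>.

Need the full column D^4_{m',-3} for m'=−4..4 at α=5.2811, β=2.1610, γ=2.6274.
cos(β/2)=0.470887, sin(β/2)=0.882193
d^4_{-4,-3}: single k=1 term ⇒ +0.012809;  D = -0.009526-0.008564i
d^4_{-3,-3}: k∈[0..1] ⇒ +0.002417 -0.059392 = -0.056975;  D = -0.009277+0.056214i
d^4_{-2,-3}: k∈[0..1] ⇒ -0.016945 +0.178427 = +0.161482;  D = +0.148409-0.063650i
d^4_{-1,-3}: k∈[0..1] ⇒ +0.067344 -0.393951 = -0.326607;  D = -0.270125-0.183587i
d^4_{0,-3}: k∈[0..1] ⇒ -0.188079 +0.660137 = +0.472058;  D = -0.013319+0.471870i
d^4_{1,-3}: k∈[0..1] ⇒ +0.393951 -0.829635 = -0.435684;  D = +0.373579-0.224185i
d^4_{2,-3}: k∈[0..1] ⇒ -0.626261 +0.732702 = +0.106441;  D = -0.095302-0.047406i
d^4_{3,-3}: k∈[0..1] ⇒ +0.731669 -0.366868 = +0.364801;  D = -0.039002-0.362710i
d^4_{4,-3}: single k=0 term ⇒ -0.553871;  D = -0.432124+0.346471i
Y_4^{m'}(θ=2.6673,φ=3.7197) and Σ D·Y over m':
  (-0.0095-0.0086i)·(-0.0130-0.0142i)  (-0.0093+0.0562i)·(-0.0173-0.1047i)  (+0.1484-0.0637i)·(+0.1276-0.2899i)  (-0.2701-0.1836i)·(+0.4089-0.2668i)  (-0.0133+0.4719i)·(+0.1248+0.0000i)  (+0.3736-0.2242i)·(-0.4089-0.2668i)  (-0.0953-0.0474i)·(+0.1276+0.2899i)  (-0.0390-0.3627i)·(+0.0173-0.1047i)  (-0.4321+0.3465i)·(-0.0130+0.0142i)
Y_4^-3(R⁻¹ n̂) = -0.403459-0.049535i

Re=-0.4035 Im=-0.0495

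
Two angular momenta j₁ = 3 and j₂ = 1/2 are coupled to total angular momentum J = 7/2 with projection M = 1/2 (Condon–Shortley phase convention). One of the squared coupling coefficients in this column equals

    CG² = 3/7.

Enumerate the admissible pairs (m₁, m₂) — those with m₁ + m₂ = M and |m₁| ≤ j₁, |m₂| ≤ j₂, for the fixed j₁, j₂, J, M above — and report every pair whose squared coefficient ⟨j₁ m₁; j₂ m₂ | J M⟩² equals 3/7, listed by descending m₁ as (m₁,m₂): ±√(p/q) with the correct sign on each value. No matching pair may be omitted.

(1,-1/2): +√(3/7)

Admissible pairs with m₁+m₂ = M = 1/2: (0,1/2), (1,-1/2)
  (m₁,m₂)=(1,-1/2): CG² = 3/7, CG = +√(3/7)   ← matches the target
  (m₁,m₂)=(0,1/2): CG² = 4/7, CG = +√(4/7)
Pairs with CG² = 3/7: (1,-1/2): +√(3/7)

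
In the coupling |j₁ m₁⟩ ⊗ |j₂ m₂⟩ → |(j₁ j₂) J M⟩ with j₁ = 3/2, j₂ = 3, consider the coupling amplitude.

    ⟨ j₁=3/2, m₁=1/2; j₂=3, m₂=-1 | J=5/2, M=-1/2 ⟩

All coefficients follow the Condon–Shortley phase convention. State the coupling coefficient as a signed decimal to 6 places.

-0.119523  (= −√(1/70))

triangle: 2!*1!*4!/8! = 48/40320
(j±m)!: 2!*1!*2!*4!*2!*3! = 1152
prefactor² = (2J+1)*Δ*N² = 288/35
  k=0: +1/(0!*2!*1!*2!*0!*2!) = 1/8
  k=1: −1/(1!*1!*0!*1!*1!*3!) = -1/6
Σ = -1/24  ⇒  CG² = 288/35*(-1/24)² = 1/70
CG = −√(1/70) = -0.119523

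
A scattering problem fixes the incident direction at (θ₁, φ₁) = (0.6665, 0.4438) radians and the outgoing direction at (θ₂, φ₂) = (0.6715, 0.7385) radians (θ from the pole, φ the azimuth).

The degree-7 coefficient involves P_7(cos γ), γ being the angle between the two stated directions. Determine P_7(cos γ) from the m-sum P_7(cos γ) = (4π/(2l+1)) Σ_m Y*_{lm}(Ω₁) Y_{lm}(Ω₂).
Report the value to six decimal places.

Summing Y*_{l m}(θ₁,φ₁)·Y_{l m}(θ₂,φ₂) over m ∈ [−7, 7]; prefactor 4π/(2·7+1) = 0.837758:
  m=-7: Y*=-0.01725 + 0.00060j  Y=0.00796 + 0.01619j  product -0.00015 - 0.00027j
  m=-6: Y*=-0.07288 + 0.03783j  Y=-0.02359 + 0.08161j  product -0.00137 - 0.00684j
  m=-5: Y*=-0.14069 + 0.18575j  Y=-0.20308 + 0.12476j  product 0.00540 - 0.05527j
  m=-4: Y*=-0.08606 + 0.41513j  Y=-0.42016 - 0.07976j  product 0.06927 - 0.16756j
  m=-3: Y*=0.10416 + 0.42675j  Y=-0.26048 - 0.34643j  product 0.12071 - 0.14724j
  m=-2: Y*=0.04808 + 0.05907j  Y=0.00577 - 0.06134j  product 0.00390 - 0.00261j
  m=-1: Y*=-0.33414 - 0.15886j  Y=-0.27721 + 0.25235j  product 0.13272 - 0.04028j
  m=+0: Y*=-0.20051 + 0.00000j  Y=-0.18657 + 0.00000j  product 0.03741 + 0.00000j
  m=+1: Y*=0.33414 - 0.15886j  Y=0.27721 + 0.25235j  product 0.13272 + 0.04028j
  m=+2: Y*=0.04808 - 0.05907j  Y=0.00577 + 0.06134j  product 0.00390 + 0.00261j
  m=+3: Y*=-0.10416 + 0.42675j  Y=0.26048 - 0.34643j  product 0.12071 + 0.14724j
  m=+4: Y*=-0.08606 - 0.41513j  Y=-0.42016 + 0.07976j  product 0.06927 + 0.16756j
  m=+5: Y*=0.14069 + 0.18575j  Y=0.20308 + 0.12476j  product 0.00540 + 0.05527j
  m=+6: Y*=-0.07288 - 0.03783j  Y=-0.02359 - 0.08161j  product -0.00137 + 0.00684j
  m=+7: Y*=0.01725 + 0.00060j  Y=-0.00796 + 0.01619j  product -0.00015 + 0.00027j
Σ over m = 0.69835 + 0.00000j; ×(4π/15) → 0.58505 + 0.00000j. Real part: 0.585049

0.585049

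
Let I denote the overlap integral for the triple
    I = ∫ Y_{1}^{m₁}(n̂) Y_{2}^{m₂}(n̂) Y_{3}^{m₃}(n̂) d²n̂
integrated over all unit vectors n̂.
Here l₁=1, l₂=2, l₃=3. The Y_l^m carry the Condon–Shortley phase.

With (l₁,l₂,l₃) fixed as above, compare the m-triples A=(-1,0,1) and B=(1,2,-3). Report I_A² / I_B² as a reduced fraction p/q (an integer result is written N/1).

Shared (l₁,l₂,l₃)=(1,2,3): N and (l;000)² cancel in I_A²/I_B².
A: Δ = 0!·2!·4!/7! = 1/105; Racah Σ t=0..0: t=0:+1/8 = 1/8; ⇒ 3j(1 2 3; -1 0 1)² = 2/35, sgn +1
B: Δ = 0!·2!·4!/7! = 1/105; Racah Σ t=0..0: t=0:+1/48 = 1/48; ⇒ 3j(1 2 3; 1 2 -3)² = 1/7, sgn +1
I_A²/I_B² = (2/35)/(1/7) = 2/5

2/5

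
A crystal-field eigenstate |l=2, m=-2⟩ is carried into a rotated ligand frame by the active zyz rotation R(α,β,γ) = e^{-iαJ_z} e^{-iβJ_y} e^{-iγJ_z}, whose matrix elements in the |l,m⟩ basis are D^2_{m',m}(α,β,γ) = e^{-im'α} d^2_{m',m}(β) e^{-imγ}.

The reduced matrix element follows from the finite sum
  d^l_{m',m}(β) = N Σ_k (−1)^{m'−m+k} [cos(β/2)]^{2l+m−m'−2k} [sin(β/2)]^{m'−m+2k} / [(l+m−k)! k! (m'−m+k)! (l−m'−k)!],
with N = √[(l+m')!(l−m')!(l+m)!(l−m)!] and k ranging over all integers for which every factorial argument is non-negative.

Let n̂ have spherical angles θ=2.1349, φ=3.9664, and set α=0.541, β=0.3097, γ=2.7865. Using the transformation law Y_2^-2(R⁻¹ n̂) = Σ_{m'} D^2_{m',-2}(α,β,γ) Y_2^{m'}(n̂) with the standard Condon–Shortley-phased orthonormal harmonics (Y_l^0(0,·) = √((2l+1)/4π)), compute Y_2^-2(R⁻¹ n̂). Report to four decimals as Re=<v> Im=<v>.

Re=0.0198 Im=-0.1640

Need the full column D^2_{m',-2} for m'=−2..2 at α=0.5410, β=0.3097, γ=2.7865.
cos(β/2)=0.988035, sin(β/2)=0.154232
d^2_{-2,-2}: single k=0 term ⇒ +0.952991;  D = +0.887873+0.346228i
d^2_{-1,-2}: single k=0 term ⇒ -0.297523;  D = -0.293275+0.050097i
d^2_{0,-2}: single k=0 term ⇒ +0.056881;  D = +0.043130-0.037085i
d^2_{1,-2}: single k=0 term ⇒ -0.007250;  D = -0.002278+0.006883i
d^2_{2,-2}: single k=0 term ⇒ +0.000566;  D = -0.000124-0.000552i
Y_2^{m'}(θ=2.1349,φ=3.9664) and Σ D·Y over m':
  (+0.8879+0.3462i)·(-0.0217-0.2750i)  (-0.2933+0.0501i)·(+0.2369-0.2564i)  (+0.0431-0.0371i)·(-0.0449+0.0000i)  (-0.0023+0.0069i)·(-0.2369-0.2564i)  (-0.0001-0.0006i)·(-0.0217+0.2750i)
Y_2^-2(R⁻¹ n̂) = +0.019813-0.164036i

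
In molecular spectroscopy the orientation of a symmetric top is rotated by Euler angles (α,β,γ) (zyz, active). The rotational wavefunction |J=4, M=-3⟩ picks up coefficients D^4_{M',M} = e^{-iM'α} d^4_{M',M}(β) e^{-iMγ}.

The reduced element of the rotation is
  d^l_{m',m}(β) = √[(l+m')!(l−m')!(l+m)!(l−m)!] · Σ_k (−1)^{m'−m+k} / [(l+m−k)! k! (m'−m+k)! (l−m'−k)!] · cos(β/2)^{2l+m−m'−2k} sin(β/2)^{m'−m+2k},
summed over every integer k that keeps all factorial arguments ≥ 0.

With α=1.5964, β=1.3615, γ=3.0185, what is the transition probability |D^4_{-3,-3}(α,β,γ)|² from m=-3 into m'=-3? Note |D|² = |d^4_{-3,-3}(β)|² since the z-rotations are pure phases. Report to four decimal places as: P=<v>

P=0.2281

First d^4_{-3,-3}(β=1.3615), then the phase factors e^{-i(-3)α} and e^{-i(-3)γ}:
Half-angle: c=0.777101, s=0.629376. N=√(1·5040·1·5040)=5040.000000
k∈{0,1} keeps every argument non-negative
  k=0: (−1)^0·5040.0000/(5040)·0.7771^8·0.6294^0 = +0.132990
  k=1: (−1)^1·5040.0000/(720)·0.7771^6·0.6294^2 = -0.610637
d^4_{-3,-3}(1.3615) = +0.132990 -0.610637 = -0.477647
|D^4_{-3,-3}|² = |d^4_{-3,-3}(β)|² = (-0.477647)² = 0.228146 (the z-rotation phases have unit modulus)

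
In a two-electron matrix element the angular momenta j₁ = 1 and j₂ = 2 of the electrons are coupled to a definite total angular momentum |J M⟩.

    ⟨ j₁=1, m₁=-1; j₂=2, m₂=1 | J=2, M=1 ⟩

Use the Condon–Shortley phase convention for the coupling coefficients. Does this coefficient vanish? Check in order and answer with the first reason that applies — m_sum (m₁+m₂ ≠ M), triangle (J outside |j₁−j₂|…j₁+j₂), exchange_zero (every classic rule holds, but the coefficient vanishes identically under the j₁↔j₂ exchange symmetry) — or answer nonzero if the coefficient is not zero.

m-sum: m₁+m₂ = -1+1 = 0, M = 1  ✗ ⇒ coefficient is 0

m_sum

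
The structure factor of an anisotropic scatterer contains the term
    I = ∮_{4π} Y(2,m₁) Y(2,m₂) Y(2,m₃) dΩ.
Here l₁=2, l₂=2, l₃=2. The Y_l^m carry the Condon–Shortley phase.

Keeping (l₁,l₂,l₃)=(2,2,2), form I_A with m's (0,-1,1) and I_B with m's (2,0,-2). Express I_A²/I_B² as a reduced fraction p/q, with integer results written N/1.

Shared (l₁,l₂,l₃)=(2,2,2): N and (l;000)² cancel in I_A²/I_B².
A: Δ = 2!·2!·2!/7! = 1/630; Racah Σ t=0..1: t=0:+1/4 t=1:−1/2 = -1/4; ⇒ 3j(2 2 2; 0 -1 1)² = 1/70, sgn +1
B: Δ = 2!·2!·2!/7! = 1/630; Racah Σ t=0..0: t=0:+1/8 = 1/8; ⇒ 3j(2 2 2; 2 0 -2)² = 2/35, sgn +1
I_A²/I_B² = (1/70)/(2/35) = 1/4

1/4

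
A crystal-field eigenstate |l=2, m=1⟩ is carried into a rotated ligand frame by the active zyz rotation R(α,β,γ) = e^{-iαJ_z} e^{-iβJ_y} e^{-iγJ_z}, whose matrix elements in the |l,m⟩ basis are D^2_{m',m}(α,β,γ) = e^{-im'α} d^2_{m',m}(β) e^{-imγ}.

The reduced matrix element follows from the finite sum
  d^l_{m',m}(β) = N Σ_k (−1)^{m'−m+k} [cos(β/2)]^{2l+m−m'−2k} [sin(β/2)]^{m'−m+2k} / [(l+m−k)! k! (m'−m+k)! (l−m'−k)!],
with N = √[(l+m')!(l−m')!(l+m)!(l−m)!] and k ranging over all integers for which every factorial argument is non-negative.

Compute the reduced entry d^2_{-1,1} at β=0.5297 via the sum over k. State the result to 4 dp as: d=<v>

d=0.1868

d^2_{-1,1}(β=0.5297) via the finite sum:
c=cos(0.529700/2)=0.965132, s=sin(0.529700/2)=0.261765; N=√[1·6·6·1]=6.000000
Admissible k: 2..3 (factorial args all ≥0)
  k=2: (−1)^0·6.0000/(2)·0.9651^2·0.2618^2 = +0.191477
  k=3: (−1)^1·6.0000/(6)·0.9651^0·0.2618^4 = -0.004695
d^2_{-1,1}(0.5297) = +0.191477 -0.004695 = +0.186782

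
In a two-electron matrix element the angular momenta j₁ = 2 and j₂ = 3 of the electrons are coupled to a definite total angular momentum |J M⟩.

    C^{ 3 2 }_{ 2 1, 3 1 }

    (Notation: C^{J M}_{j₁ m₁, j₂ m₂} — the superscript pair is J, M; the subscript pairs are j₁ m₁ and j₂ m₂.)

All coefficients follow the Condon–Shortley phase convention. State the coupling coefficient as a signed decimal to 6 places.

j₁+j₂−J=2  J+j₁−j₂=2  J−j₁+j₂=4  j₁+j₂+J+1=9
(j₁±m₁, j₂±m₂, J±M) = (3,1,4,2,5,1)
P² = 64
sum k=0..1:
  [0] +1/48 = 1/48
  [1] −1/12 = -1/12
S = -1/16
C² = P²·S² = 1/4 ; C = -0.500000

-0.500000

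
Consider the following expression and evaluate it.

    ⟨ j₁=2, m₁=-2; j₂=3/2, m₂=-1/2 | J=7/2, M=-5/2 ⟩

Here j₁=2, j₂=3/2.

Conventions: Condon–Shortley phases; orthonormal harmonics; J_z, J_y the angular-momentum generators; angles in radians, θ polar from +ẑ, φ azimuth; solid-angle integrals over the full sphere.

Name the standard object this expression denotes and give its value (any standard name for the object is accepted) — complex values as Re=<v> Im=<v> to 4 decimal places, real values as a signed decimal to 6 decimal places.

Clebsch–Gordan coefficient, +√(3/7) ≈ +0.654654

This is a Clebsch–Gordan (vector-coupling) coefficient.
√[8·0!4!3!/8! · 0!4!1!2!1!6!] = √(6912/7)
  +(−1)^0/∏(0,0,4,1,0,2)! = 1/48  (running 1/48)
⟨..|..⟩ = √(6912/7)·(1/48) = +0.654654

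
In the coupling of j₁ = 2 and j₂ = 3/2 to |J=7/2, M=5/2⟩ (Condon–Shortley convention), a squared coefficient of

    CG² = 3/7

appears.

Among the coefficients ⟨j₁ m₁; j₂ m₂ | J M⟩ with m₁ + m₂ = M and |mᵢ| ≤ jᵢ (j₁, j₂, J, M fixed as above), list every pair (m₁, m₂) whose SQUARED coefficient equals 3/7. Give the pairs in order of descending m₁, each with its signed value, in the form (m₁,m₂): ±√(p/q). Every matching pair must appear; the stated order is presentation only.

(2,1/2): +√(3/7)

Admissible pairs with m₁+m₂ = M = 5/2: (1,3/2), (2,1/2)
  (m₁,m₂)=(2,1/2): CG² = 3/7, CG = +√(3/7)   ← matches the target
  (m₁,m₂)=(1,3/2): CG² = 4/7, CG = +√(4/7)
Pairs with CG² = 3/7: (2,1/2): +√(3/7)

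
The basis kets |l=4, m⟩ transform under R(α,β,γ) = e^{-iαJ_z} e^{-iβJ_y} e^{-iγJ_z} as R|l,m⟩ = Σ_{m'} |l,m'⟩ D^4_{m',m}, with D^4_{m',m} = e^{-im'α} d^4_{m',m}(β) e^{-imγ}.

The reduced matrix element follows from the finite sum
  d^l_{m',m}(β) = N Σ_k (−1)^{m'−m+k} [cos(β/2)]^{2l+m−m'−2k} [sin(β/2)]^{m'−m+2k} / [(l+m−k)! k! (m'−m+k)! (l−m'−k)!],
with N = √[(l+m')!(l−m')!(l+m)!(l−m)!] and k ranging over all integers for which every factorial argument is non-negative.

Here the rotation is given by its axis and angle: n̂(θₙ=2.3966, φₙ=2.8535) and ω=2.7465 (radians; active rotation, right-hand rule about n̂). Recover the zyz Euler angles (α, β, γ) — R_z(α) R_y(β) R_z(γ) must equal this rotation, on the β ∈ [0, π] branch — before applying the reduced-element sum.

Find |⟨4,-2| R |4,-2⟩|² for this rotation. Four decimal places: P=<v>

Axis–angle → zyz. n̂ = (sinθₙcosφₙ, sinθₙsinφₙ, cosθₙ) = (-0.650026, +0.192627, -0.735093), ω = 2.7465.
R = I cosω + sinω [n̂]ₓ + (1−cosω) n̂n̂ᵀ gives
  R = [-0.110446, +0.042154, +0.992988; -0.523711, -0.851609, -0.022097; +0.844706, -0.522479, +0.116133]
β = atan2(√(R₁₃²+R₂₃²), R₃₃) = 1.454400; α = atan2(R₂₃, R₁₃) mod 2π = 6.260936; γ = atan2(R₃₂, −R₃₁) mod 2π = 3.695528
First d^4_{-2,-2}(β=1.4544), then the phase factors e^{-i(-2)α} and e^{-i(-2)γ}:
c=cos(1.454400/2)=0.747039, s=sin(1.454400/2)=0.664781; N=√[2·720·2·720]=1440.000000
k∈{0,1,2} keeps every argument non-negative
  k=0: (−1)^0·1440.0000/(1440)·0.7470^8·0.6648^0 = +0.096994
  k=1: (−1)^1·1440.0000/(120)·0.7470^6·0.6648^2 = -0.921714
  k=2: (−1)^2·1440.0000/(96)·0.7470^4·0.6648^4 = +0.912383
d^4_{-2,-2}(1.4544) = +0.096994 -0.921714 +0.912383 = +0.087662
|D^4_{-2,-2}|² = |d^4_{-2,-2}(β)|² = (+0.087662)² = 0.007685 (the z-rotation phases have unit modulus)

P=0.0077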